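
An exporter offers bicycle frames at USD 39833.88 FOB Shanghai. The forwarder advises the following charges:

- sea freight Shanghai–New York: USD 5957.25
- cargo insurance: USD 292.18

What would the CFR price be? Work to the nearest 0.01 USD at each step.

CFR price: USD 45791.13

Not relevant to the conversion: insurance — on the buyer under both terms; not part of either seller's price.
From FOB to CFR, the seller additionally bears: freight.
CFR price = 39833.88 + 5957.25 = 45791.13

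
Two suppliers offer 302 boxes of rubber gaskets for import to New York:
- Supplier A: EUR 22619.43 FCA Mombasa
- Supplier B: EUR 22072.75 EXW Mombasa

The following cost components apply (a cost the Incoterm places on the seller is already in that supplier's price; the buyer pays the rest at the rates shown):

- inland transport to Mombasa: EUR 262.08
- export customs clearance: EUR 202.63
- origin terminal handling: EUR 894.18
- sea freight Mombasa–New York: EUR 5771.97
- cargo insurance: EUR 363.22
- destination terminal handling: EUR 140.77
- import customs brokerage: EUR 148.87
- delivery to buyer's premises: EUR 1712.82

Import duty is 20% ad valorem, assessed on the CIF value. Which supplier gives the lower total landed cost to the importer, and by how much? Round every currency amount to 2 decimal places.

Supplier A (FCA):
CIF value = FCA price + origin terminal + freight + insurance = 22619.43 + 894.18 + 5771.97 + 363.22 = 29648.80
Import duty = 29648.80 × 20% = 5929.76
Buyer bears (A): 894.18 + 5771.97 + 363.22 + 140.77 + 148.87 + 1712.82 = 9031.83
Landed cost (A) = invoice 22619.43 + 9031.83 + duty 5929.76 = 37581.02
Supplier B (EXW):
CIF value = EXW price + inland to port + export clearance + origin terminal + freight + insurance = 22072.75 + 262.08 + 202.63 + 894.18 + 5771.97 + 363.22 = 29566.83
Import duty = 29566.83 × 20% = 5913.37
Buyer bears (B): 262.08 + 202.63 + 894.18 + 5771.97 + 363.22 + 140.77 + 148.87 + 1712.82 = 9496.54
Landed cost (B) = invoice 22072.75 + 9496.54 + duty 5913.37 = 37482.66
Difference = |37581.02 − 37482.66| = 98.36

Supplier B is cheaper by EUR 98.36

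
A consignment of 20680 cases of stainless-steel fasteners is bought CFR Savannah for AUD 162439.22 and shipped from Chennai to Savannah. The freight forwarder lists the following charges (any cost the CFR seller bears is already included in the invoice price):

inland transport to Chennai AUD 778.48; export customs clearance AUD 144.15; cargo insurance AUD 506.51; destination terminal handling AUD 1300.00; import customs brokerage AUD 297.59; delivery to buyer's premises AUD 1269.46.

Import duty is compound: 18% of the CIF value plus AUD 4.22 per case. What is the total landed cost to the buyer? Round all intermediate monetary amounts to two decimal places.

CFR: the seller pays costs through ocean freight to the destination port, but not insurance.
Already in the invoice (seller's account under CFR): inland to port, export clearance — exclude.
CIF value = CFR price + insurance = 162439.22 + 506.51 = 162945.73
Ad valorem component: 162945.73 × 18% = 29330.23
Specific component: 20680 × 4.22 = 87269.60
Import duty = 29330.23 + 87269.60 = 116599.83
Buyer bears: insurance 506.51 + destination terminal 1300.00 + brokerage 297.59 + delivery 1269.46 + duty 116599.83 = 119973.39
Landed cost = invoice 162439.22 + 119973.39 = 282412.61

Total landed cost: AUD 282412.61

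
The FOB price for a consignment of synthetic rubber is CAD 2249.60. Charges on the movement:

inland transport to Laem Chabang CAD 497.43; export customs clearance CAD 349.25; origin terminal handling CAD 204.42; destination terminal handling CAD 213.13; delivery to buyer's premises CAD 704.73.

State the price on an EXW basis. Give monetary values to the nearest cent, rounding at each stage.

Not relevant to the conversion: delivery, destination terminal — on the buyer under both terms; not part of either seller's price.
From FOB to EXW, the seller no longer bears: inland to port, export clearance, origin terminal.
EXW price = 2249.60 − 497.43 − 349.25 − 204.42 = 1198.50

EXW price: CAD 1198.50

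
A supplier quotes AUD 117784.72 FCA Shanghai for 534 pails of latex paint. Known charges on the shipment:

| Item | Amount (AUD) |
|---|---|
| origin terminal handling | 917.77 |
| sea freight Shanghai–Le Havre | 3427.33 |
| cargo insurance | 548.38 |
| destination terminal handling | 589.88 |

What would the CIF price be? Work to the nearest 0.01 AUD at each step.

CIF price: AUD 122678.20

Not relevant to the conversion: destination terminal — on the buyer under both terms; not part of either seller's price.
From FCA to CIF, the seller additionally bears: origin terminal, freight, insurance.
CIF price = 117784.72 + 917.77 + 3427.33 + 548.38 = 122678.20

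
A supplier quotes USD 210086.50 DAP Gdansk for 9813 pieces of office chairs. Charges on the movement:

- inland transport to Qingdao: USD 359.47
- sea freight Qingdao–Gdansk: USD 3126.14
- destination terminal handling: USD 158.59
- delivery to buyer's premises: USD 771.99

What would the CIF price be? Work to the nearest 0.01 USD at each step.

CIF price: USD 209155.92

Not relevant to the conversion: freight, inland to port — on the seller under both DAP and CIF; already in the DAP price and stays in the CIF price.
From DAP to CIF, the seller no longer bears: destination terminal, delivery.
CIF price = 210086.50 − 158.59 − 771.99 = 209155.92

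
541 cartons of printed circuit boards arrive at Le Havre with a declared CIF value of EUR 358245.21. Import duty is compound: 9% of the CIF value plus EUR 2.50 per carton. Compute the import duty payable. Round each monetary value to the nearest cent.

Ad valorem component: 358245.21 × 9% = 32242.07
Specific component: 541 × 2.50 = 1352.50
Import duty = 32242.07 + 1352.50 = 33594.57

Import duty: EUR 33594.57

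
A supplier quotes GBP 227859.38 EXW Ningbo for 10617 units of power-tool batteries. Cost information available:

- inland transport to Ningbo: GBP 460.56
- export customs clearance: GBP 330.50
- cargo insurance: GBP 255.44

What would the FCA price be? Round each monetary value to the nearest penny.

Not relevant to the conversion: insurance — on the buyer under both terms; not part of either seller's price.
From EXW to FCA, the seller additionally bears: inland to port, export clearance.
FCA price = 227859.38 + 460.56 + 330.50 = 228650.44

FCA price: GBP 228650.44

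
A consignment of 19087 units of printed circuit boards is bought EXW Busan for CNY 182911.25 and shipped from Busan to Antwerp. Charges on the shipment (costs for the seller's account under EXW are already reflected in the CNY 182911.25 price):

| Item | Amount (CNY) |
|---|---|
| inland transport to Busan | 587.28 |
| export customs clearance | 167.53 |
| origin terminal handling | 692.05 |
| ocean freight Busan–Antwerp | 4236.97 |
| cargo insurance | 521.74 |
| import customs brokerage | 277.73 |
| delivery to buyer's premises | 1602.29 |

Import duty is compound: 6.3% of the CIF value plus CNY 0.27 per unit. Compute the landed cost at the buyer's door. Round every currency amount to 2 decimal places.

EXW: the seller makes goods available at their premises; the buyer bears all onward costs.
CIF value = EXW price + inland to port + export clearance + origin terminal + freight + insurance = 182911.25 + 587.28 + 167.53 + 692.05 + 4236.97 + 521.74 = 189116.82
Ad valorem component: 189116.82 × 6.3% = 11914.36
Specific component: 19087 × 0.27 = 5153.49
Import duty = 11914.36 + 5153.49 = 17067.85
Buyer bears: inland to port 587.28 + export clearance 167.53 + origin terminal 692.05 + freight 4236.97 + insurance 521.74 + brokerage 277.73 + delivery 1602.29 + duty 17067.85 = 25153.44
Landed cost = invoice 182911.25 + 25153.44 = 208064.69

Total landed cost: CNY 208064.69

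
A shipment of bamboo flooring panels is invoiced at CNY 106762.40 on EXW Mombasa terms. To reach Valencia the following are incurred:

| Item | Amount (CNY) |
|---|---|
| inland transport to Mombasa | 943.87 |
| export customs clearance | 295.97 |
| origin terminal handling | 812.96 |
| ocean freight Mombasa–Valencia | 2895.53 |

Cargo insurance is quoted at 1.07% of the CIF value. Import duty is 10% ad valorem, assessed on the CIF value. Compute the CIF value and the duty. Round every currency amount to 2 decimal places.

CIF value: CNY 112918.96; import duty: CNY 11291.90

Let C be the CIF value. C = EXW price + pre-shipment costs + freight + 1.07% × C
C − 1.07% × C = 106762.40 + 943.87 + 295.97 + 812.96 + 2895.53
0.9893 × C = 111710.73
C = 111710.73 / 0.9893 = 112918.96
Insurance premium = 1.07% × 112918.96 = 1208.23
Import duty = 112918.96 × 10% = 11291.90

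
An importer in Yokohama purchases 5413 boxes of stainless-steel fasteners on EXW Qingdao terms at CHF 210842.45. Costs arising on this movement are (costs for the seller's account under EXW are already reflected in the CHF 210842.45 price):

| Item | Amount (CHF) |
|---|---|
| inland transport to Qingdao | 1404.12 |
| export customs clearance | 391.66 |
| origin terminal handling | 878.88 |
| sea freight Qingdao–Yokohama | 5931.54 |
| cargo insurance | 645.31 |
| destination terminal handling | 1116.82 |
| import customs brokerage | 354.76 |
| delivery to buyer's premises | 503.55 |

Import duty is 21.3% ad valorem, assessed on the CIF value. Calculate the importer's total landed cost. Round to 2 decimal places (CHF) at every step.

Total landed cost: CHF 268949.10

EXW: the seller makes goods available at their premises; the buyer bears all onward costs.
CIF value = EXW price + inland to port + export clearance + origin terminal + freight + insurance = 210842.45 + 1404.12 + 391.66 + 878.88 + 5931.54 + 645.31 = 220093.96
Import duty = 220093.96 × 21.3% = 46880.01
Buyer bears: inland to port 1404.12 + export clearance 391.66 + origin terminal 878.88 + freight 5931.54 + insurance 645.31 + destination terminal 1116.82 + brokerage 354.76 + delivery 503.55 + duty 46880.01 = 58106.65
Landed cost = invoice 210842.45 + 58106.65 = 268949.10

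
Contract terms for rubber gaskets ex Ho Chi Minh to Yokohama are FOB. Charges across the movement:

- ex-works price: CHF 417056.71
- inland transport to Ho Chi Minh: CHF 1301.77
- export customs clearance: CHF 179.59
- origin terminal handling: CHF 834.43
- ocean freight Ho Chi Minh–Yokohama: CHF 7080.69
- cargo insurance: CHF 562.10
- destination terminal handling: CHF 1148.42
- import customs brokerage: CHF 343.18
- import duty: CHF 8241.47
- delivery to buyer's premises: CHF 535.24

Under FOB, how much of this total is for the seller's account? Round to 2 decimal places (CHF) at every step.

FOB: the seller bears costs until goods are on board at the origin port; the buyer bears freight, insurance and all costs thereafter.
Seller's account: goods 417056.71 + inland to port 1301.77 + export clearance 179.59 + origin terminal 834.43 = 419372.50
Buyer's account: freight 7080.69 + insurance 562.10 + destination terminal 1148.42 + brokerage 343.18 + duty 8241.47 + delivery 535.24 = 17911.10

Seller's account: CHF 419372.50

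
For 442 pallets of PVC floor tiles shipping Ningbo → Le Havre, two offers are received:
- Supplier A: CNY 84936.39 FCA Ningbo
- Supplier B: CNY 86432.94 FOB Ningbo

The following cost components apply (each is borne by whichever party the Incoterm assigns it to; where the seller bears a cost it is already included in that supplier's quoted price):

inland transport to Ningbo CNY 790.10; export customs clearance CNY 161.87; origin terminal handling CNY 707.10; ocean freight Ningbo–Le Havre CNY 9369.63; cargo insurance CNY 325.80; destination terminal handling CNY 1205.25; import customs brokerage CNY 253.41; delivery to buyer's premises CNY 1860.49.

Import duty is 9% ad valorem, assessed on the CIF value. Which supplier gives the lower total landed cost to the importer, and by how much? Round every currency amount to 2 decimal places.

Supplier A (FCA):
CIF value = FCA price + origin terminal + freight + insurance = 84936.39 + 707.10 + 9369.63 + 325.80 = 95338.92
Import duty = 95338.92 × 9% = 8580.50
Buyer bears (A): 707.10 + 9369.63 + 325.80 + 1205.25 + 253.41 + 1860.49 = 13721.68
Landed cost (A) = invoice 84936.39 + 13721.68 + duty 8580.50 = 107238.57
Supplier B (FOB):
CIF value = FOB price + freight + insurance = 86432.94 + 9369.63 + 325.80 = 96128.37
Import duty = 96128.37 × 9% = 8651.55
Buyer bears (B): 9369.63 + 325.80 + 1205.25 + 253.41 + 1860.49 = 13014.58
Landed cost (B) = invoice 86432.94 + 13014.58 + duty 8651.55 = 108099.07
Difference = |107238.57 − 108099.07| = 860.50

Supplier A is cheaper by CNY 860.50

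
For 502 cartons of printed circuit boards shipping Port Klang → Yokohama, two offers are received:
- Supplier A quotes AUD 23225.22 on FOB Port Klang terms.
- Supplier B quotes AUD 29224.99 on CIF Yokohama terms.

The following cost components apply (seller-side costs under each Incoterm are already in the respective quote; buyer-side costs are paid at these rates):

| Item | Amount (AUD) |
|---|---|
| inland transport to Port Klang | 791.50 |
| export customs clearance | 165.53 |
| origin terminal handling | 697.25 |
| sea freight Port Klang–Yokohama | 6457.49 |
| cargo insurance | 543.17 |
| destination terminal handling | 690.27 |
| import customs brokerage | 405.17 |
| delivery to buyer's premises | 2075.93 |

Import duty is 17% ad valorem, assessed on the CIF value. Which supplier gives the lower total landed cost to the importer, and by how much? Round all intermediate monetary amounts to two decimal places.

Supplier B is cheaper by AUD 1171.04

Supplier A (FOB):
CIF value = FOB price + freight + insurance = 23225.22 + 6457.49 + 543.17 = 30225.88
Import duty = 30225.88 × 17% = 5138.40
Buyer bears (A): 6457.49 + 543.17 + 690.27 + 405.17 + 2075.93 = 10172.03
Landed cost (A) = invoice 23225.22 + 10172.03 + duty 5138.40 = 38535.65
Supplier B (CIF):
The CIF price already equals the CIF value: 29224.99
Import duty = 29224.99 × 17% = 4968.25
Buyer bears (B): 690.27 + 405.17 + 2075.93 = 3171.37
Landed cost (B) = invoice 29224.99 + 3171.37 + duty 4968.25 = 37364.61
Difference = |38535.65 − 37364.61| = 1171.04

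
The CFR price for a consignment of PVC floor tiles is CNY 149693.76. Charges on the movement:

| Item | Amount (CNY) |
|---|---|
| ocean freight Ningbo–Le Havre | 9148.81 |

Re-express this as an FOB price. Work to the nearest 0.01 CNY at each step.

From CFR to FOB, the seller no longer bears: freight.
FOB price = 149693.76 − 9148.81 = 140544.95

FOB price: CNY 140544.95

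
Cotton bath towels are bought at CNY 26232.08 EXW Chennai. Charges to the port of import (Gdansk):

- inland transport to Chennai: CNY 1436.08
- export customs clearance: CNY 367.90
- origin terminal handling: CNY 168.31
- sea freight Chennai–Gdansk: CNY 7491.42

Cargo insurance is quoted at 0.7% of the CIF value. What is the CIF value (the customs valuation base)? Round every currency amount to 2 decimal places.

Let C be the CIF value. C = EXW price + pre-shipment costs + freight + 0.7% × C
C − 0.7% × C = 26232.08 + 1436.08 + 367.90 + 168.31 + 7491.42
0.993 × C = 35695.79
C = 35695.79 / 0.993 = 35947.42
Insurance premium = 0.7% × 35947.42 = 251.63

CIF value: CNY 35947.42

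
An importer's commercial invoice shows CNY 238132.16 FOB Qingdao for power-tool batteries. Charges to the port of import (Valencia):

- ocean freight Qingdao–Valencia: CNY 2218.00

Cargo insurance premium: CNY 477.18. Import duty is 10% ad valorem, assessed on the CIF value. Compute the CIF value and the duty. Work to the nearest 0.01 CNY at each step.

CIF = FOB price + freight + insurance
CIF = 238132.16 + 2218.00 + 477.18 = 240827.34
Import duty = 240827.34 × 10% = 24082.73

CIF value: CNY 240827.34; import duty: CNY 24082.73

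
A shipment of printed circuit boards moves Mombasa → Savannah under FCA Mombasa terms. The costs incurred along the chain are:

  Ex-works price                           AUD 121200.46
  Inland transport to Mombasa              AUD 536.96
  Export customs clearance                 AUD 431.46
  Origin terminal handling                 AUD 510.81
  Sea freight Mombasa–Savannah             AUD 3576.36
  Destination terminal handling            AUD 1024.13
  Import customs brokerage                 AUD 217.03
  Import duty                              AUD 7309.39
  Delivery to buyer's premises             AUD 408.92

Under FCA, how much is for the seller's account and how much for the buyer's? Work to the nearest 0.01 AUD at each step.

Seller: AUD 122168.88; buyer: AUD 13046.64

FCA: the seller delivers export-cleared goods to the carrier; the buyer bears costs from that point.
Seller's account: goods 121200.46 + inland to port 536.96 + export clearance 431.46 = 122168.88
Buyer's account: origin terminal 510.81 + freight 3576.36 + destination terminal 1024.13 + brokerage 217.03 + duty 7309.39 + delivery 408.92 = 13046.64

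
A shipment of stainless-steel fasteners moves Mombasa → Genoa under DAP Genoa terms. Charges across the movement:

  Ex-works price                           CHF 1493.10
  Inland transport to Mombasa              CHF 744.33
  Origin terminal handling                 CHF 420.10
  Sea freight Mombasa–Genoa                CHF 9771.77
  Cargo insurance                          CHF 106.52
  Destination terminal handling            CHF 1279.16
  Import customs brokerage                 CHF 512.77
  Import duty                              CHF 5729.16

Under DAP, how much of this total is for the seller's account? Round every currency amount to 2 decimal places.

Seller's account: CHF 13814.98

DAP: the seller bears all costs to the named destination except import duty and clearance.
Seller's account: goods 1493.10 + inland to port 744.33 + origin terminal 420.10 + freight 9771.77 + insurance 106.52 + destination terminal 1279.16 = 13814.98
Buyer's account: brokerage 512.77 + duty 5729.16 = 6241.93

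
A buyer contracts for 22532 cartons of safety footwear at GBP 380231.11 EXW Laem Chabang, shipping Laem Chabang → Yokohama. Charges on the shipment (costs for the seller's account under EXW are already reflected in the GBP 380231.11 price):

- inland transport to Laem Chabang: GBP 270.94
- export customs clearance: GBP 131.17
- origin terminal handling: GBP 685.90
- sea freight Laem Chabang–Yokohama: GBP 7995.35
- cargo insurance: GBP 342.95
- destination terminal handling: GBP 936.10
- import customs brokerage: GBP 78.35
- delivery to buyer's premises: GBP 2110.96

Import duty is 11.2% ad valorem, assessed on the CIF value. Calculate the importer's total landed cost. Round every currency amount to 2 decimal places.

EXW: the seller makes goods available at their premises; the buyer bears all onward costs.
CIF value = EXW price + inland to port + export clearance + origin terminal + freight + insurance = 380231.11 + 270.94 + 131.17 + 685.90 + 7995.35 + 342.95 = 389657.42
Import duty = 389657.42 × 11.2% = 43641.63
Buyer bears: inland to port 270.94 + export clearance 131.17 + origin terminal 685.90 + freight 7995.35 + insurance 342.95 + destination terminal 936.10 + brokerage 78.35 + delivery 2110.96 + duty 43641.63 = 56193.35
Landed cost = invoice 380231.11 + 56193.35 = 436424.46

Total landed cost: GBP 436424.46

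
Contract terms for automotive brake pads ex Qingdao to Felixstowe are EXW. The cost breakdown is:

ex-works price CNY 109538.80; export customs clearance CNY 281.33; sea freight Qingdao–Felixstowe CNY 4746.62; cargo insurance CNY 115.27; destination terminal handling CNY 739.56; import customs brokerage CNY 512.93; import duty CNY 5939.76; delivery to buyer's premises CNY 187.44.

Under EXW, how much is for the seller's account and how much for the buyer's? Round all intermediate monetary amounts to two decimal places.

Seller: CNY 109538.80; buyer: CNY 12522.91

EXW: the seller makes goods available at their premises; the buyer bears all onward costs.
Seller's account: goods 109538.80 = 109538.80
Buyer's account: export clearance 281.33 + freight 4746.62 + insurance 115.27 + destination terminal 739.56 + brokerage 512.93 + duty 5939.76 + delivery 187.44 = 12522.91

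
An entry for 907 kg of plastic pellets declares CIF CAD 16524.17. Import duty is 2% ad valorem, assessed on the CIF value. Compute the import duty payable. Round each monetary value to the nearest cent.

Import duty = 16524.17 × 2% = 330.48

Import duty: CAD 330.48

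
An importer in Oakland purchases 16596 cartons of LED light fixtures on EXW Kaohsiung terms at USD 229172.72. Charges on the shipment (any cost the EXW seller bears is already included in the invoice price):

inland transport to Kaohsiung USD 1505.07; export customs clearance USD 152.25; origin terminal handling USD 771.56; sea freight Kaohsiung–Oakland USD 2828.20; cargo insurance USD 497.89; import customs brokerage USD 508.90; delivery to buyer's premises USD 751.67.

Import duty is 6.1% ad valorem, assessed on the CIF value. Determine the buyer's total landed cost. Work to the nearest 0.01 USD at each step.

EXW: the seller makes goods available at their premises; the buyer bears all onward costs.
CIF value = EXW price + inland to port + export clearance + origin terminal + freight + insurance = 229172.72 + 1505.07 + 152.25 + 771.56 + 2828.20 + 497.89 = 234927.69
Import duty = 234927.69 × 6.1% = 14330.59
Buyer bears: inland to port 1505.07 + export clearance 152.25 + origin terminal 771.56 + freight 2828.20 + insurance 497.89 + brokerage 508.90 + delivery 751.67 + duty 14330.59 = 21346.13
Landed cost = invoice 229172.72 + 21346.13 = 250518.85

Total landed cost: USD 250518.85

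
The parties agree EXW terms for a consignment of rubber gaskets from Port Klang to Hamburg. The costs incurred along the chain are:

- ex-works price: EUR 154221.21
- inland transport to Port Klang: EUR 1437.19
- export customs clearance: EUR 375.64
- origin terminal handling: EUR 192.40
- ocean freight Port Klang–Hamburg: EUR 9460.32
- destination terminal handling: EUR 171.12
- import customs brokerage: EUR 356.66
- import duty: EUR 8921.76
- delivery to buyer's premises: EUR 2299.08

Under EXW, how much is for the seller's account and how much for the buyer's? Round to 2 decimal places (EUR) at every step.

Seller: EUR 154221.21; buyer: EUR 23214.17

EXW: the seller makes goods available at their premises; the buyer bears all onward costs.
Seller's account: goods 154221.21 = 154221.21
Buyer's account: inland to port 1437.19 + export clearance 375.64 + origin terminal 192.40 + freight 9460.32 + destination terminal 171.12 + brokerage 356.66 + duty 8921.76 + delivery 2299.08 = 23214.17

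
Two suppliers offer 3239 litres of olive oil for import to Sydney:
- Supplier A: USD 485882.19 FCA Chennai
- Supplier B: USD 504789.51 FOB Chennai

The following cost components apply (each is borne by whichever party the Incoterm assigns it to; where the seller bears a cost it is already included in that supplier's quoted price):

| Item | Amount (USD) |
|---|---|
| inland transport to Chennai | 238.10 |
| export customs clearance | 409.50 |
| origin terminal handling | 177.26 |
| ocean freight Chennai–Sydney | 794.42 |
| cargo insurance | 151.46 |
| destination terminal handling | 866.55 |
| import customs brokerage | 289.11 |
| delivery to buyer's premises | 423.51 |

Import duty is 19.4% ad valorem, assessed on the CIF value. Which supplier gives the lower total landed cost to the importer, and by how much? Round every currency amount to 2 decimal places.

Supplier A is cheaper by USD 22363.70

Supplier A (FCA):
CIF value = FCA price + origin terminal + freight + insurance = 485882.19 + 177.26 + 794.42 + 151.46 = 487005.33
Import duty = 487005.33 × 19.4% = 94479.03
Buyer bears (A): 177.26 + 794.42 + 151.46 + 866.55 + 289.11 + 423.51 = 2702.31
Landed cost (A) = invoice 485882.19 + 2702.31 + duty 94479.03 = 583063.53
Supplier B (FOB):
CIF value = FOB price + freight + insurance = 504789.51 + 794.42 + 151.46 = 505735.39
Import duty = 505735.39 × 19.4% = 98112.67
Buyer bears (B): 794.42 + 151.46 + 866.55 + 289.11 + 423.51 = 2525.05
Landed cost (B) = invoice 504789.51 + 2525.05 + duty 98112.67 = 605427.23
Difference = |583063.53 − 605427.23| = 22363.70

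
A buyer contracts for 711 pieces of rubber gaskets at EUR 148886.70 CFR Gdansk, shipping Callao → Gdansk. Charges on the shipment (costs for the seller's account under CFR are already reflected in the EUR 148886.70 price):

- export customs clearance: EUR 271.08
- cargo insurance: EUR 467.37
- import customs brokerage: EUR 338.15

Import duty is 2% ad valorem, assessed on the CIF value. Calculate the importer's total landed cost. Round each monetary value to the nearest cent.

CFR: the seller pays costs through ocean freight to the destination port, but not insurance.
Already in the invoice (seller's account under CFR): export clearance — exclude.
CIF value = CFR price + insurance = 148886.70 + 467.37 = 149354.07
Import duty = 149354.07 × 2% = 2987.08
Buyer bears: insurance 467.37 + brokerage 338.15 + duty 2987.08 = 3792.60
Landed cost = invoice 148886.70 + 3792.60 = 152679.30

Total landed cost: EUR 152679.30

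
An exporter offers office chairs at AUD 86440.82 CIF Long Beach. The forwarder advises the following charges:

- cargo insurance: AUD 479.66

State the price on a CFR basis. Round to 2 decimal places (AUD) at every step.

From CIF to CFR, the seller no longer bears: insurance.
CFR price = 86440.82 − 479.66 = 85961.16

CFR price: AUD 85961.16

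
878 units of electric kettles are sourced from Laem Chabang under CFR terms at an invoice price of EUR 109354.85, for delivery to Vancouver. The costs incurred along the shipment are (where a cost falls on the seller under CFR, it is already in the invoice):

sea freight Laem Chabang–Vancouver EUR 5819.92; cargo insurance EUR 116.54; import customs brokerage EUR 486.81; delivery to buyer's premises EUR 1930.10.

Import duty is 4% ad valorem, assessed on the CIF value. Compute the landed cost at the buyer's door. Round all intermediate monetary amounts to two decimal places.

CFR: the seller pays costs through ocean freight to the destination port, but not insurance.
Already in the invoice (seller's account under CFR): freight — exclude.
CIF value = CFR price + insurance = 109354.85 + 116.54 = 109471.39
Import duty = 109471.39 × 4% = 4378.86
Buyer bears: insurance 116.54 + brokerage 486.81 + delivery 1930.10 + duty 4378.86 = 6912.31
Landed cost = invoice 109354.85 + 6912.31 = 116267.16

Total landed cost: EUR 116267.16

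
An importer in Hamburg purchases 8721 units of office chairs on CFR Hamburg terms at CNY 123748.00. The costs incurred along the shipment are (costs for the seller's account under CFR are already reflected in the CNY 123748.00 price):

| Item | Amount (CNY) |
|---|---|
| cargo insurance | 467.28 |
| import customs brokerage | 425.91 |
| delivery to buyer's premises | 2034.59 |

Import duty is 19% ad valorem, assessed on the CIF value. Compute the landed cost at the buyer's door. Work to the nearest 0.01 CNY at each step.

CFR: the seller pays costs through ocean freight to the destination port, but not insurance.
CIF value = CFR price + insurance = 123748.00 + 467.28 = 124215.28
Import duty = 124215.28 × 19% = 23600.90
Buyer bears: insurance 467.28 + brokerage 425.91 + delivery 2034.59 + duty 23600.90 = 26528.68
Landed cost = invoice 123748.00 + 26528.68 = 150276.68

Total landed cost: CNY 150276.68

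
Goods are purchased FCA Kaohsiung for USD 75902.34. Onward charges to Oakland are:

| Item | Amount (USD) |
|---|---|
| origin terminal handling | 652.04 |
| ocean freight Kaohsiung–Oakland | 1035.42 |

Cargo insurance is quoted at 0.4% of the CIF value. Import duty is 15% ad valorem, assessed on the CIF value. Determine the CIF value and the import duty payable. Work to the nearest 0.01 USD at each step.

Let C be the CIF value. C = FCA price + pre-shipment costs + freight + 0.4% × C
C − 0.4% × C = 75902.34 + 652.04 + 1035.42
0.996 × C = 77589.80
C = 77589.80 / 0.996 = 77901.41
Insurance premium = 0.4% × 77901.41 = 311.61
Import duty = 77901.41 × 15% = 11685.21

CIF value: USD 77901.41; import duty: USD 11685.21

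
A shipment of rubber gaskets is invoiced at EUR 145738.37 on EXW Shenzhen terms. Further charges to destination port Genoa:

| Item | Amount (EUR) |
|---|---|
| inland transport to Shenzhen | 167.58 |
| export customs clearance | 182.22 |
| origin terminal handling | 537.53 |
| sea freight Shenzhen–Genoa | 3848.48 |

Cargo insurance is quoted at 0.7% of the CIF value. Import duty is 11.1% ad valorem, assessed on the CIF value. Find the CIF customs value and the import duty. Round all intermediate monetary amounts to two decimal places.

CIF value: EUR 151534.92; import duty: EUR 16820.38

Let C be the CIF value. C = EXW price + pre-shipment costs + freight + 0.7% × C
C − 0.7% × C = 145738.37 + 167.58 + 182.22 + 537.53 + 3848.48
0.993 × C = 150474.18
C = 150474.18 / 0.993 = 151534.92
Insurance premium = 0.7% × 151534.92 = 1060.74
Import duty = 151534.92 × 11.1% = 16820.38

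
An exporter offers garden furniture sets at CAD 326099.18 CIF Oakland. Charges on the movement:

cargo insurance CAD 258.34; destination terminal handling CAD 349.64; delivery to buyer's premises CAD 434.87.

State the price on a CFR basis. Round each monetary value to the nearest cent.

Not relevant to the conversion: destination terminal, delivery — on the buyer under both terms; not part of either seller's price.
From CIF to CFR, the seller no longer bears: insurance.
CFR price = 326099.18 − 258.34 = 325840.84

CFR price: CAD 325840.84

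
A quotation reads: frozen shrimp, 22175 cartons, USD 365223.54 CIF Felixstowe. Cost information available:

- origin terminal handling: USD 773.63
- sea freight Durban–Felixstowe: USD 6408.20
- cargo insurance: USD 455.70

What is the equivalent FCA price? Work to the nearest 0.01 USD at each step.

From CIF to FCA, the seller no longer bears: origin terminal, freight, insurance.
FCA price = 365223.54 − 773.63 − 6408.20 − 455.70 = 357586.01

FCA price: USD 357586.01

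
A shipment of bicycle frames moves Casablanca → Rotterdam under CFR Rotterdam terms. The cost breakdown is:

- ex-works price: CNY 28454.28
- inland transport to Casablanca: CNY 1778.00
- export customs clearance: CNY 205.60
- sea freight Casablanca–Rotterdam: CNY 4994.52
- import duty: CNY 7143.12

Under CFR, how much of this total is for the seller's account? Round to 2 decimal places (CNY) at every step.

CFR: the seller pays costs through ocean freight to the destination port, but not insurance.
Seller's account: goods 28454.28 + inland to port 1778.00 + export clearance 205.60 + freight 4994.52 = 35432.40
Buyer's account: duty 7143.12 = 7143.12

Seller's account: CNY 35432.40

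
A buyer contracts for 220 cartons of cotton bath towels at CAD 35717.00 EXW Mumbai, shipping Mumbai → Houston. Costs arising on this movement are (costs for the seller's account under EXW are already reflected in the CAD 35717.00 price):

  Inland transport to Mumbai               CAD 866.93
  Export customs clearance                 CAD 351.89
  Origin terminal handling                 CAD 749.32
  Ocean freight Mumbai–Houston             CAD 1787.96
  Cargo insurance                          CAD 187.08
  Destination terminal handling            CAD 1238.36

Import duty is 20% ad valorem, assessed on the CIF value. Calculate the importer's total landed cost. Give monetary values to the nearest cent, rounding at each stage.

Total landed cost: CAD 48830.58

EXW: the seller makes goods available at their premises; the buyer bears all onward costs.
CIF value = EXW price + inland to port + export clearance + origin terminal + freight + insurance = 35717.00 + 866.93 + 351.89 + 749.32 + 1787.96 + 187.08 = 39660.18
Import duty = 39660.18 × 20% = 7932.04
Buyer bears: inland to port 866.93 + export clearance 351.89 + origin terminal 749.32 + freight 1787.96 + insurance 187.08 + destination terminal 1238.36 + duty 7932.04 = 13113.58
Landed cost = invoice 35717.00 + 13113.58 = 48830.58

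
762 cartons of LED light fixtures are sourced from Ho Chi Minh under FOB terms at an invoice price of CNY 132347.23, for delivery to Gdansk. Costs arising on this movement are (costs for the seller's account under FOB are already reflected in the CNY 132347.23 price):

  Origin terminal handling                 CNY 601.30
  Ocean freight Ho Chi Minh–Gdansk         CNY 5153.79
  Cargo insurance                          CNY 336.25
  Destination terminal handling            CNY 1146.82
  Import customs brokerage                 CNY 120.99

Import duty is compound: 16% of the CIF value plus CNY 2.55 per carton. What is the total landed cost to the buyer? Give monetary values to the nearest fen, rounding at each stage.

FOB: the seller bears costs until goods are on board at the origin port; the buyer bears freight, insurance and all costs thereafter.
Already in the invoice (seller's account under FOB): origin terminal — exclude.
CIF value = FOB price + freight + insurance = 132347.23 + 5153.79 + 336.25 = 137837.27
Ad valorem component: 137837.27 × 16% = 22053.96
Specific component: 762 × 2.55 = 1943.10
Import duty = 22053.96 + 1943.10 = 23997.06
Buyer bears: freight 5153.79 + insurance 336.25 + destination terminal 1146.82 + brokerage 120.99 + duty 23997.06 = 30754.91
Landed cost = invoice 132347.23 + 30754.91 = 163102.14

Total landed cost: CNY 163102.14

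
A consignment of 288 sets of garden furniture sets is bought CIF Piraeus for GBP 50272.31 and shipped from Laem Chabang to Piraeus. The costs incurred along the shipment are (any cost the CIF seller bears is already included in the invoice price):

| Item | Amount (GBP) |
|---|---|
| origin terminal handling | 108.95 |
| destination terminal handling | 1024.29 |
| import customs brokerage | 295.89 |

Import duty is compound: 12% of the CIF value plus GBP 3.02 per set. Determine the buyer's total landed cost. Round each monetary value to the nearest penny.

Total landed cost: GBP 58494.93

CIF: the seller pays costs through ocean freight and marine insurance to the destination port.
Already in the invoice (seller's account under CIF): origin terminal — exclude.
The CIF price already equals the CIF value: 50272.31
Ad valorem component: 50272.31 × 12% = 6032.68
Specific component: 288 × 3.02 = 869.76
Import duty = 6032.68 + 869.76 = 6902.44
Buyer bears: destination terminal 1024.29 + brokerage 295.89 + duty 6902.44 = 8222.62
Landed cost = invoice 50272.31 + 8222.62 = 58494.93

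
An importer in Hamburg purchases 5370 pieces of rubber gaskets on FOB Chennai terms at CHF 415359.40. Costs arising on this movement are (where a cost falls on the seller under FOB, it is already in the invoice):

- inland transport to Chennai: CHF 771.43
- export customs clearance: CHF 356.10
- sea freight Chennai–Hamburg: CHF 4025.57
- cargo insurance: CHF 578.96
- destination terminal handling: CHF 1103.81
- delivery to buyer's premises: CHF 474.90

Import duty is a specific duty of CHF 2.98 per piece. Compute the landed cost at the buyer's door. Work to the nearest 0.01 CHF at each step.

Total landed cost: CHF 437545.24

FOB: the seller bears costs until goods are on board at the origin port; the buyer bears freight, insurance and all costs thereafter.
Already in the invoice (seller's account under FOB): inland to port, export clearance — exclude.
CIF value = FOB price + freight + insurance = 415359.40 + 4025.57 + 578.96 = 419963.93
Import duty = 5370 × 2.98 = 16002.60
Buyer bears: freight 4025.57 + insurance 578.96 + destination terminal 1103.81 + delivery 474.90 + duty 16002.60 = 22185.84
Landed cost = invoice 415359.40 + 22185.84 = 437545.24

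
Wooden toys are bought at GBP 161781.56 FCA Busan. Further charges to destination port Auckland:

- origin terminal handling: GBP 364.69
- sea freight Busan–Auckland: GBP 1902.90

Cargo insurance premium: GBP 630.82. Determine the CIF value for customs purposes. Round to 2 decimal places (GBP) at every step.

CIF value: GBP 164679.97

CIF = FCA price + pre-shipment costs + freight + insurance
CIF = 161781.56 + 364.69 + 1902.90 + 630.82 = 164679.97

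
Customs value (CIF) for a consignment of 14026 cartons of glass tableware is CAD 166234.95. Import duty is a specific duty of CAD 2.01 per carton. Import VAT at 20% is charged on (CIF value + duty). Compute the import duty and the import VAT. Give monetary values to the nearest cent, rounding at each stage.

Import duty: CAD 28192.26; import VAT: CAD 38885.44

Import duty = 14026 × 2.01 = 28192.26
VAT base = CIF + duty = 166234.95 + 28192.26 = 194427.21
Import VAT = 194427.21 × 20% = 38885.44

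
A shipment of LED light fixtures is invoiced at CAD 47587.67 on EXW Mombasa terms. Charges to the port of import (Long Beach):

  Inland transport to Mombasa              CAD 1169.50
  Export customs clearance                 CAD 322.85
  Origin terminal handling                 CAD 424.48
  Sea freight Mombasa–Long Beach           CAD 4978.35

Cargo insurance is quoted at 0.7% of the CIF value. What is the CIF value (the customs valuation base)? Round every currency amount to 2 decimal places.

Let C be the CIF value. C = EXW price + pre-shipment costs + freight + 0.7% × C
C − 0.7% × C = 47587.67 + 1169.50 + 322.85 + 424.48 + 4978.35
0.993 × C = 54482.85
C = 54482.85 / 0.993 = 54866.92
Insurance premium = 0.7% × 54866.92 = 384.07

CIF value: CAD 54866.92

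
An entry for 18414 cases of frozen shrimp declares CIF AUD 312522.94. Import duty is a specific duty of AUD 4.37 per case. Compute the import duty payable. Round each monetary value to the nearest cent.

Import duty: AUD 80469.18

Import duty = 18414 × 4.37 = 80469.18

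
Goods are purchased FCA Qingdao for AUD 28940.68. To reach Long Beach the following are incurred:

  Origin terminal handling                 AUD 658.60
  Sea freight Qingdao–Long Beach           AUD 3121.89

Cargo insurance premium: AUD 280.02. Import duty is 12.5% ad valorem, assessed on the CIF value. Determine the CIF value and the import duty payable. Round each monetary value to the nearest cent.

CIF = FCA price + pre-shipment costs + freight + insurance
CIF = 28940.68 + 658.60 + 3121.89 + 280.02 = 33001.19
Import duty = 33001.19 × 12.5% = 4125.15

CIF value: AUD 33001.19; import duty: AUD 4125.15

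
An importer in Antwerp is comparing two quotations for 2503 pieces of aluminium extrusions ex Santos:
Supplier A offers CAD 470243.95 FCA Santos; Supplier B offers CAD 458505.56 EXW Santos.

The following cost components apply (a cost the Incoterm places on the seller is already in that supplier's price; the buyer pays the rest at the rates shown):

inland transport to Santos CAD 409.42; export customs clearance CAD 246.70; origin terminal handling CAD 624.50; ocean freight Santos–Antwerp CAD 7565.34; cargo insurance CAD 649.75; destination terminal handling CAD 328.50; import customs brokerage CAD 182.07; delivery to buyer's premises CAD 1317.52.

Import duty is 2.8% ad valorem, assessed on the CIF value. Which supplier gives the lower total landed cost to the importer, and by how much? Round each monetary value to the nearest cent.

Supplier A (FCA):
CIF value = FCA price + origin terminal + freight + insurance = 470243.95 + 624.50 + 7565.34 + 649.75 = 479083.54
Import duty = 479083.54 × 2.8% = 13414.34
Buyer bears (A): 624.50 + 7565.34 + 649.75 + 328.50 + 182.07 + 1317.52 = 10667.68
Landed cost (A) = invoice 470243.95 + 10667.68 + duty 13414.34 = 494325.97
Supplier B (EXW):
CIF value = EXW price + inland to port + export clearance + origin terminal + freight + insurance = 458505.56 + 409.42 + 246.70 + 624.50 + 7565.34 + 649.75 = 468001.27
Import duty = 468001.27 × 2.8% = 13104.04
Buyer bears (B): 409.42 + 246.70 + 624.50 + 7565.34 + 649.75 + 328.50 + 182.07 + 1317.52 = 11323.80
Landed cost (B) = invoice 458505.56 + 11323.80 + duty 13104.04 = 482933.40
Difference = |494325.97 − 482933.40| = 11392.57

Supplier B is cheaper by CAD 11392.57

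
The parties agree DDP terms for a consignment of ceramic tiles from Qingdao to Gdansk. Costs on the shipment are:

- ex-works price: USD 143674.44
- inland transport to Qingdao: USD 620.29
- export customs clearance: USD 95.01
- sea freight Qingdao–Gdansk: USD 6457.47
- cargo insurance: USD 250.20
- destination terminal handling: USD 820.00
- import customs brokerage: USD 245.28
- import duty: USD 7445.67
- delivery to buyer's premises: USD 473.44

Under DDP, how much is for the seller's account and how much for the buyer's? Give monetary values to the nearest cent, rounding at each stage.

DDP: the seller bears all costs including import duty.
Seller's account: goods 143674.44 + inland to port 620.29 + export clearance 95.01 + freight 6457.47 + insurance 250.20 + destination terminal 820.00 + brokerage 245.28 + duty 7445.67 + delivery 473.44 = 160081.80
Buyer's account: 0.00

Seller: USD 160081.80; buyer: USD 0.00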